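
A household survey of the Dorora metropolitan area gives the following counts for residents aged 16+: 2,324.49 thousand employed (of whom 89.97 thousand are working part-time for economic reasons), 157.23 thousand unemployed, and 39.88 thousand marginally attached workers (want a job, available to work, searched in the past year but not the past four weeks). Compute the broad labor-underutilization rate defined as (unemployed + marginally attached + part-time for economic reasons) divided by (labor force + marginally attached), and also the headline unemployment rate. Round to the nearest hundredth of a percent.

Labor force = 2,324.49 + 157.23 = 2,481.72 thousand.
Numerator = 157.23 + 39.88 + 89.97 = 287.08 thousand.
Denominator = 2,481.72 + 39.88 = 2,521.60 thousand.
Broad rate = 287.08 / 2,521.60 = 11.38%.
Headline unemployment rate = 157.23 / 2,481.72 = 6.34%.

Broad underutilization rate ≈ 11.38%; headline unemployment rate ≈ 6.34%.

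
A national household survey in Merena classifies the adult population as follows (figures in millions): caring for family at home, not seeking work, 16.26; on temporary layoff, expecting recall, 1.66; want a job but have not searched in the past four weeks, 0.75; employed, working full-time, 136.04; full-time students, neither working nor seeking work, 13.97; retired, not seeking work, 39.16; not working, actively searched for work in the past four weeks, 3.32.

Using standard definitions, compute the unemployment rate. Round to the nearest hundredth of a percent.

Unemployment rate ≈ 3.53%.

Employed = 136.04 million.
Unemployed = 1.66 + 3.32 = 4.98 million (jobless and actively searching, or on temporary layoff).
Labor force = 136.04 + 4.98 = 141.02 million.
Unemployment rate = 4.98 / 141.02 = 3.53%.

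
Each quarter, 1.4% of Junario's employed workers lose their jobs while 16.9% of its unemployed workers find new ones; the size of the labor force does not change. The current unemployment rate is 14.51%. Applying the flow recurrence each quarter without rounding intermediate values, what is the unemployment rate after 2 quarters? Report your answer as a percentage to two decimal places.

Unemployment rate after two quarters ≈ 12.23%.

With a fixed labor force, u_{t+1} = u_t + s·(1−u_t) − f·u_t = u_t·(1−s−f) + s.
Here 1−s−f = 0.817 and s = 0.014.
u_1 = 0.145100 × 0.817 + 0.014 = 0.132547.
u_2 = 0.132547 × 0.817 + 0.014 = 0.122291.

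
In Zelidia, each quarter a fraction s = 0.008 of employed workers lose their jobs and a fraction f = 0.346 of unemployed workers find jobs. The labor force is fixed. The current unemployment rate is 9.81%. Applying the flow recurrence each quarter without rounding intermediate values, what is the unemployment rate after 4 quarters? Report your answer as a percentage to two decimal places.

With a fixed labor force, u_{t+1} = u_t + s·(1−u_t) − f·u_t = u_t·(1−s−f) + s.
Here 1−s−f = 0.646 and s = 0.008.
u_1 = 0.098100 × 0.646 + 0.008 = 0.071373.
u_2 = 0.071373 × 0.646 + 0.008 = 0.054107.
u_3 = 0.054107 × 0.646 + 0.008 = 0.042953.
u_4 = 0.042953 × 0.646 + 0.008 = 0.035748.

Unemployment rate after four quarters ≈ 3.57%.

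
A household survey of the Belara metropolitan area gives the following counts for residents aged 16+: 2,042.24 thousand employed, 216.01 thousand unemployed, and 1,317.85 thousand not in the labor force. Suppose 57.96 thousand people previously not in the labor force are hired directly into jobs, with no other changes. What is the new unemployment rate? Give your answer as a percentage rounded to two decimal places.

New unemployment rate ≈ 9.33%.

Initially, labor force = 2,042.24 + 216.01 = 2,258.25 thousand, so u = 216.01/2,258.25 = 9.57%.
After the change, employed and labor force both rise by 57.96; unemployed unchanged → E = 2,100.20, U = 216.01, labor force = 2,316.21 thousand.
New unemployment rate = 216.01 / 2,316.21 = 9.33%.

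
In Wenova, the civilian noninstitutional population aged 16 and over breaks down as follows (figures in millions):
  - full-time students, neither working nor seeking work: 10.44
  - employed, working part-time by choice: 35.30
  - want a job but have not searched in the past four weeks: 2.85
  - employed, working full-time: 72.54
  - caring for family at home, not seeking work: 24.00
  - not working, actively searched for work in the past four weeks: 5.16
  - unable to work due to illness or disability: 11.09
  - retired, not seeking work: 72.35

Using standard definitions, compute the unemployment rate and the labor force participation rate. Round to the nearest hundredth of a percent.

Employed = 35.30 + 72.54 = 107.84 million.
Unemployed = 5.16 million.
Labor force = 107.84 + 5.16 = 113.00 million.
Not in labor force = 10.44 + 2.85 + 24.00 + 11.09 + 72.35 = 120.73 million (those not working and not actively searching are outside the labor force — including those who want a job but have given up searching).
Civilian working-age population = 113.00 + 120.73 = 233.73 million.
Unemployment rate = 5.16 / 113.00 = 4.57%.
Labor force participation rate = 113.00 / 233.73 = 48.35%.

Unemployment rate ≈ 4.57%; labor force participation rate ≈ 48.35%.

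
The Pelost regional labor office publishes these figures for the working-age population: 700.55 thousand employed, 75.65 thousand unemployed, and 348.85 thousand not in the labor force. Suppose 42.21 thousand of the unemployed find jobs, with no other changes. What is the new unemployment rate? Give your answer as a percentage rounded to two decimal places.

Initially, labor force = 700.55 + 75.65 = 776.20 thousand, so u = 75.65/776.20 = 9.75%.
After the change, unemployed falls and employed rises by 42.21; labor force unchanged → E = 742.76, U = 33.44, labor force = 776.20 thousand.
New unemployment rate = 33.44 / 776.20 = 4.31%.

New unemployment rate ≈ 4.31%.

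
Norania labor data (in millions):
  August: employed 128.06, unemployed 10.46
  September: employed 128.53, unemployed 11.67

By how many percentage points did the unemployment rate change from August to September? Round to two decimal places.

The unemployment rate changed by +0.77 percentage points.

August: labor force = 128.06 + 10.46 = 138.52; u = 10.46/138.52 = 7.55%.
September: labor force = 128.53 + 11.67 = 140.20; u = 11.67/140.20 = 8.32%.
Change = 8.32% − 7.55% = +0.77 pp.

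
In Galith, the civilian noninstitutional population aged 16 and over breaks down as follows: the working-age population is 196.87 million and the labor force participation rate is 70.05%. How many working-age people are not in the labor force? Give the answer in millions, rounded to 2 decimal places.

Share not in the labor force = 1 − 0.7005 = 0.2995.
Not in labor force = 0.2995 × 196.87 ≈ 58.96 million.

About 58.96 million are not in the labor force.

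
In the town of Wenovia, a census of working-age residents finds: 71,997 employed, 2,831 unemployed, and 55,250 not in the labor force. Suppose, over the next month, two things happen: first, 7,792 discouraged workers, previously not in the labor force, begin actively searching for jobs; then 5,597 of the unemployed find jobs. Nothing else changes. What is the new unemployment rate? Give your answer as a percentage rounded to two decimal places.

New unemployment rate ≈ 6.08%.

Initially, labor force = 71,997 + 2,831 = 74,828, so u = 2,831/74,828 = 3.78%.
After the first change, unemployed and labor force both rise by 7,792 → E = 71,997, U = 10,623, labor force = 82,620.
After the second change, unemployed falls and employed rises by 5,597; labor force unchanged → E = 77,594, U = 5,026, labor force = 82,620.
New unemployment rate = 5,026 / 82,620 = 6.08%.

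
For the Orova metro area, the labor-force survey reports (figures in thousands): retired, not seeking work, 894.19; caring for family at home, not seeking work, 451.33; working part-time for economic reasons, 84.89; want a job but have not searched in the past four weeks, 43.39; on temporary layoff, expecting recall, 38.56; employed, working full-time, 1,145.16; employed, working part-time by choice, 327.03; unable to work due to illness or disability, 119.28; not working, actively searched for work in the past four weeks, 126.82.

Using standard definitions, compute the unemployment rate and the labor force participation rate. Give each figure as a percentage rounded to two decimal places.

Employed = 84.89 + 1,145.16 + 327.03 = 1,557.08 thousand (anyone who worked, including part-time for economic reasons, counts as employed).
Unemployed = 38.56 + 126.82 = 165.38 thousand (jobless and actively searching, or on temporary layoff).
Labor force = 1,557.08 + 165.38 = 1,722.46 thousand.
Not in labor force = 894.19 + 451.33 + 43.39 + 119.28 = 1,508.19 thousand (those not working and not actively searching are outside the labor force — including those who want a job but have given up searching).
Civilian working-age population = 1,722.46 + 1,508.19 = 3,230.65 thousand.
Unemployment rate = 165.38 / 1,722.46 = 9.60%.
Labor force participation rate = 1,722.46 / 3,230.65 = 53.32%.

Unemployment rate ≈ 9.60%; labor force participation rate ≈ 53.32%.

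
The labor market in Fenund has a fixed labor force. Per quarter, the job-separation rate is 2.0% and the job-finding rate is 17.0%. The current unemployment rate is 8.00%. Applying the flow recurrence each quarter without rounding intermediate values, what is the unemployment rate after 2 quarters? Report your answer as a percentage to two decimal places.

With a fixed labor force, u_{t+1} = u_t + s·(1−u_t) − f·u_t = u_t·(1−s−f) + s.
Here 1−s−f = 0.810 and s = 0.020.
u_1 = 0.080000 × 0.810 + 0.020 = 0.084800.
u_2 = 0.084800 × 0.810 + 0.020 = 0.088688.

Unemployment rate after two quarters ≈ 8.87%.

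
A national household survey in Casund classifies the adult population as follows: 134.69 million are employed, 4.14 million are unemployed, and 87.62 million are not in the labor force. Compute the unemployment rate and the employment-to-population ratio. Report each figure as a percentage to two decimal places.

Unemployment rate ≈ 2.98%; employment-population ratio ≈ 59.48%.

Labor force = employed + unemployed = 134.69 + 4.14 = 138.83 million.
Working-age population = 138.83 + 87.62 = 226.45 million.
Unemployment rate = 4.14 / 138.83 = 2.98%.
Employment-population ratio = 134.69 / 226.45 = 59.48%.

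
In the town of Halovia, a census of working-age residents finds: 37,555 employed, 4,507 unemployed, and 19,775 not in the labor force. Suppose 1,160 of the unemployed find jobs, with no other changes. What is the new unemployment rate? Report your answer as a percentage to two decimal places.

New unemployment rate ≈ 7.96%.

Initially, labor force = 37,555 + 4,507 = 42,062, so u = 4,507/42,062 = 10.72%.
After the change, unemployed falls and employed rises by 1,160; labor force unchanged → E = 38,715, U = 3,347, labor force = 42,062.
New unemployment rate = 3,347 / 42,062 = 7.96%.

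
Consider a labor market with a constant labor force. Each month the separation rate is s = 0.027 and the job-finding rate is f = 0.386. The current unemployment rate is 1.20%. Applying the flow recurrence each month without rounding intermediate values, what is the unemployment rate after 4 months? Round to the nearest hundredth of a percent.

With a fixed labor force, u_{t+1} = u_t + s·(1−u_t) − f·u_t = u_t·(1−s−f) + s.
Here 1−s−f = 0.587 and s = 0.027.
u_1 = 0.012000 × 0.587 + 0.027 = 0.034044.
u_2 = 0.034044 × 0.587 + 0.027 = 0.046984.
u_3 = 0.046984 × 0.587 + 0.027 = 0.054580.
u_4 = 0.054580 × 0.587 + 0.027 = 0.059038.

Unemployment rate after four months ≈ 5.90%.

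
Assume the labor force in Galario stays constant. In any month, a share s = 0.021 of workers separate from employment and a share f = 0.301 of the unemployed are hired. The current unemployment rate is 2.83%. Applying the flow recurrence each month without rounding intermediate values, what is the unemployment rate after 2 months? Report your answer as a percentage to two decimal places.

Unemployment rate after two months ≈ 4.82%.

With a fixed labor force, u_{t+1} = u_t + s·(1−u_t) − f·u_t = u_t·(1−s−f) + s.
Here 1−s−f = 0.678 and s = 0.021.
u_1 = 0.028300 × 0.678 + 0.021 = 0.040187.
u_2 = 0.040187 × 0.678 + 0.021 = 0.048247.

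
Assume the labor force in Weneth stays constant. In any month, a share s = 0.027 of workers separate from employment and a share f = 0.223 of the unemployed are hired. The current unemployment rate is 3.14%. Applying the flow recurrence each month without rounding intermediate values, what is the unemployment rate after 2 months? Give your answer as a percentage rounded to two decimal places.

With a fixed labor force, u_{t+1} = u_t + s·(1−u_t) − f·u_t = u_t·(1−s−f) + s.
Here 1−s−f = 0.750 and s = 0.027.
u_1 = 0.031400 × 0.750 + 0.027 = 0.050550.
u_2 = 0.050550 × 0.750 + 0.027 = 0.064912.

Unemployment rate after two months ≈ 6.49%.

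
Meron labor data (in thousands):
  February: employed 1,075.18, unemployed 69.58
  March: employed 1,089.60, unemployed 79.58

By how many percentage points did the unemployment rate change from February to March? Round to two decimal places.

February: labor force = 1,075.18 + 69.58 = 1,144.76; u = 69.58/1,144.76 = 6.08%.
March: labor force = 1,089.60 + 79.58 = 1,169.18; u = 79.58/1,169.18 = 6.81%.
Change = 6.81% − 6.08% = +0.73 pp.

The unemployment rate changed by +0.73 percentage points.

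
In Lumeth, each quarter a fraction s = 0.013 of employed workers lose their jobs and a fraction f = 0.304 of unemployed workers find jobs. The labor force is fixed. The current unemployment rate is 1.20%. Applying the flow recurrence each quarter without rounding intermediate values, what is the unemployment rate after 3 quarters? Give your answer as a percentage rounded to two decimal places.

With a fixed labor force, u_{t+1} = u_t + s·(1−u_t) − f·u_t = u_t·(1−s−f) + s.
Here 1−s−f = 0.683 and s = 0.013.
u_1 = 0.012000 × 0.683 + 0.013 = 0.021196.
u_2 = 0.021196 × 0.683 + 0.013 = 0.027477.
u_3 = 0.027477 × 0.683 + 0.013 = 0.031767.

Unemployment rate after three quarters ≈ 3.18%.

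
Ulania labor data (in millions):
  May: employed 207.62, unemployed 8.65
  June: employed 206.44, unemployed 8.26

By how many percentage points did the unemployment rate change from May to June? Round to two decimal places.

The unemployment rate changed by −0.15 percentage points.

May: labor force = 207.62 + 8.65 = 216.27; u = 8.65/216.27 = 4.00%.
June: labor force = 206.44 + 8.26 = 214.70; u = 8.26/214.70 = 3.85%.
Change = 3.85% − 4.00% = −0.15 pp.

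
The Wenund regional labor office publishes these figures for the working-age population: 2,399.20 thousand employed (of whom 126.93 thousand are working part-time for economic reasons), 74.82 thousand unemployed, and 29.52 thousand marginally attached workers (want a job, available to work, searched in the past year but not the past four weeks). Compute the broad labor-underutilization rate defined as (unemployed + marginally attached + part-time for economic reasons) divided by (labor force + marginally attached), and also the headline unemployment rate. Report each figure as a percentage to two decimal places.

Labor force = 2,399.20 + 74.82 = 2,474.02 thousand.
Numerator = 74.82 + 29.52 + 126.93 = 231.27 thousand.
Denominator = 2,474.02 + 29.52 = 2,503.54 thousand.
Broad rate = 231.27 / 2,503.54 = 9.24%.
Headline unemployment rate = 74.82 / 2,474.02 = 3.02%.

Broad underutilization rate ≈ 9.24%; headline unemployment rate ≈ 3.02%.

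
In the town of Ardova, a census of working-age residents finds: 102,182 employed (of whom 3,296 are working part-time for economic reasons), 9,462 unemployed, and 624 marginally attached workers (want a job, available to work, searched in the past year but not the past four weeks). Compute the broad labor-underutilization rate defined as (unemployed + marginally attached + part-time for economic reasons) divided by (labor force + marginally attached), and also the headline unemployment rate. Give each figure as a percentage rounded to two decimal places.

Labor force = 102,182 + 9,462 = 111,644.
Numerator = 9,462 + 624 + 3,296 = 13,382.
Denominator = 111,644 + 624 = 112,268.
Broad rate = 13,382 / 112,268 = 11.92%.
Headline unemployment rate = 9,462 / 111,644 = 8.48%.

Broad underutilization rate ≈ 11.92%; headline unemployment rate ≈ 8.48%.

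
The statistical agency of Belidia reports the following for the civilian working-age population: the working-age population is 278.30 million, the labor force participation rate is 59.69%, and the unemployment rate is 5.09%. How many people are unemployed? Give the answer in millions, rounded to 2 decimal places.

About 8.46 million are unemployed.

Labor force = 0.5969 × 278.30 = 166.12 million.
Unemployed = 0.0509 × 166.12 ≈ 8.46 million.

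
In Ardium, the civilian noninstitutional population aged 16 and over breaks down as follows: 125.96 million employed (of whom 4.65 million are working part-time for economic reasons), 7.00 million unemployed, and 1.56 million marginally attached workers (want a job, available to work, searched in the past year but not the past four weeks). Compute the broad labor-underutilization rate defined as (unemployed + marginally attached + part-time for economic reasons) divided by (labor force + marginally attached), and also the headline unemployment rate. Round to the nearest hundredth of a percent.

Labor force = 125.96 + 7.00 = 132.96 million.
Numerator = 7.00 + 1.56 + 4.65 = 13.21 million.
Denominator = 132.96 + 1.56 = 134.52 million.
Broad rate = 13.21 / 134.52 = 9.82%.
Headline unemployment rate = 7.00 / 132.96 = 5.26%.

Broad underutilization rate ≈ 9.82%; headline unemployment rate ≈ 5.26%.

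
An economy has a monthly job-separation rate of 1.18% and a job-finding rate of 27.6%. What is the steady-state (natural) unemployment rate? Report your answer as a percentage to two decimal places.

Steady-state unemployment rate ≈ 4.10%.

At steady state the flows balance: s·E = f·U, so U/(E+U) = s/(s+f).
u* = 1.18 / (1.18 + 27.6) = 1.18 / 28.78 = 4.10%.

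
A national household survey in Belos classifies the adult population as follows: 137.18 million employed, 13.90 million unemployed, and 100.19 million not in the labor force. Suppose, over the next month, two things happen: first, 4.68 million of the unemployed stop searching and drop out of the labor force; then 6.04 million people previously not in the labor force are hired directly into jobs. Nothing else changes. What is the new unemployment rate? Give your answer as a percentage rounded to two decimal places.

Initially, labor force = 137.18 + 13.90 = 151.08 million, so u = 13.90/151.08 = 9.20%.
After the first change, unemployed and labor force both fall by 4.68 → E = 137.18, U = 9.22, labor force = 146.40 million.
After the second change, employed and labor force both rise by 6.04; unemployed unchanged → E = 143.22, U = 9.22, labor force = 152.44 million.
New unemployment rate = 9.22 / 152.44 = 6.05%.

New unemployment rate ≈ 6.05%.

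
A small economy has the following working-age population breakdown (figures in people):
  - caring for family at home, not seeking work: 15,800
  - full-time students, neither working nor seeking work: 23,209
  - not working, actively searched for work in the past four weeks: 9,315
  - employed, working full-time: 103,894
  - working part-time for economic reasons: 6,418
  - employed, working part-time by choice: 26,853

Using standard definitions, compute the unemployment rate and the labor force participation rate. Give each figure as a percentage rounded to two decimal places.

Employed = 103,894 + 6,418 + 26,853 = 137,165 (anyone who worked, including part-time for economic reasons, counts as employed).
Unemployed = 9,315.
Labor force = 137,165 + 9,315 = 146,480.
Not in labor force = 15,800 + 23,209 = 39,009 (those not working and not actively searching are outside the labor force).
Civilian working-age population = 146,480 + 39,009 = 185,489.
Unemployment rate = 9,315 / 146,480 = 6.36%.
Labor force participation rate = 146,480 / 185,489 = 78.97%.

Unemployment rate ≈ 6.36%; labor force participation rate ≈ 78.97%.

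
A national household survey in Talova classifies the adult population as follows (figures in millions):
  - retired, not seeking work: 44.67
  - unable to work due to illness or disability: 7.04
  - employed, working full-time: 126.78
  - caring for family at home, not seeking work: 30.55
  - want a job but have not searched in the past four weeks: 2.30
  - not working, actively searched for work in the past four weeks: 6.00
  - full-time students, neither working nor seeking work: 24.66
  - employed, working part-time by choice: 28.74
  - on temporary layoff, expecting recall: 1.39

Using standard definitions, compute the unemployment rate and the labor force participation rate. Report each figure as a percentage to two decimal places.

Employed = 126.78 + 28.74 = 155.52 million.
Unemployed = 6.00 + 1.39 = 7.39 million (jobless and actively searching, or on temporary layoff).
Labor force = 155.52 + 7.39 = 162.91 million.
Not in labor force = 44.67 + 7.04 + 30.55 + 2.30 + 24.66 = 109.22 million (those not working and not actively searching are outside the labor force — including those who want a job but have given up searching).
Civilian working-age population = 162.91 + 109.22 = 272.13 million.
Unemployment rate = 7.39 / 162.91 = 4.54%.
Labor force participation rate = 162.91 / 272.13 = 59.86%.

Unemployment rate ≈ 4.54%; labor force participation rate ≈ 59.86%.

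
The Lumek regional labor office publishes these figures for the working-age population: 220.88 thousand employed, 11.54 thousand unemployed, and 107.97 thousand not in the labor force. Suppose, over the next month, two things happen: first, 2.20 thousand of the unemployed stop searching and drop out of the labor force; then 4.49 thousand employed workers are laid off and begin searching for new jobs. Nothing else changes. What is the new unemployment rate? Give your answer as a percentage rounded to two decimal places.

Initially, labor force = 220.88 + 11.54 = 232.42 thousand, so u = 11.54/232.42 = 4.97%.
After the first change, unemployed and labor force both fall by 2.20 → E = 220.88, U = 9.34, labor force = 230.22 thousand.
After the second change, employed falls and unemployed rises by 4.49; labor force unchanged → E = 216.39, U = 13.83, labor force = 230.22 thousand.
New unemployment rate = 13.83 / 230.22 = 6.01%.

New unemployment rate ≈ 6.01%.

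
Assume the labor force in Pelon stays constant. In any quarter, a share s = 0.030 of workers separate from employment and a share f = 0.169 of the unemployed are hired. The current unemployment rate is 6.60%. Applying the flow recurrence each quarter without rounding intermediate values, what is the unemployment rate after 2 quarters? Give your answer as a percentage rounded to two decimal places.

With a fixed labor force, u_{t+1} = u_t + s·(1−u_t) − f·u_t = u_t·(1−s−f) + s.
Here 1−s−f = 0.801 and s = 0.030.
u_1 = 0.066000 × 0.801 + 0.030 = 0.082866.
u_2 = 0.082866 × 0.801 + 0.030 = 0.096376.

Unemployment rate after two quarters ≈ 9.64%.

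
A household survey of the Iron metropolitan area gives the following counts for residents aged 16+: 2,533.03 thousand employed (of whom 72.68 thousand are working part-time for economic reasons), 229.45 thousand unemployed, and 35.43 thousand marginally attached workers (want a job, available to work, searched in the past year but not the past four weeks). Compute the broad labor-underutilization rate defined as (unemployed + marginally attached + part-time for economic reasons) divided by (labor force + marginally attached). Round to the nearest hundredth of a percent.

Labor force = 2,533.03 + 229.45 = 2,762.48 thousand.
Numerator = 229.45 + 35.43 + 72.68 = 337.56 thousand.
Denominator = 2,762.48 + 35.43 = 2,797.91 thousand.
Broad rate = 337.56 / 2,797.91 = 12.06%.

Broad underutilization rate ≈ 12.06%.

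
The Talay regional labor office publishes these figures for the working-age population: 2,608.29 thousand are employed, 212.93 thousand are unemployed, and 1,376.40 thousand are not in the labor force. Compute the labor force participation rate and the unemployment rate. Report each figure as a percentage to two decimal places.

Labor force = employed + unemployed = 2,608.29 + 212.93 = 2,821.22 thousand.
Working-age population = 2,821.22 + 1,376.40 = 4,197.62 thousand.
Unemployment rate = 212.93 / 2,821.22 = 7.55%.
Labor force participation rate = 2,821.22 / 4,197.62 = 67.21%.

Labor force participation rate ≈ 67.21%; unemployment rate ≈ 7.55%.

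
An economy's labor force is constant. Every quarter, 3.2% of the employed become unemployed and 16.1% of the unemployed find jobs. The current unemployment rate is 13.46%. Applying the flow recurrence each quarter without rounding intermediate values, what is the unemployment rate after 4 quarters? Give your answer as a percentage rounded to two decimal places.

With a fixed labor force, u_{t+1} = u_t + s·(1−u_t) − f·u_t = u_t·(1−s−f) + s.
Here 1−s−f = 0.807 and s = 0.032.
u_1 = 0.134600 × 0.807 + 0.032 = 0.140622.
u_2 = 0.140622 × 0.807 + 0.032 = 0.145482.
u_3 = 0.145482 × 0.807 + 0.032 = 0.149404.
u_4 = 0.149404 × 0.807 + 0.032 = 0.152569.

Unemployment rate after four quarters ≈ 15.26%.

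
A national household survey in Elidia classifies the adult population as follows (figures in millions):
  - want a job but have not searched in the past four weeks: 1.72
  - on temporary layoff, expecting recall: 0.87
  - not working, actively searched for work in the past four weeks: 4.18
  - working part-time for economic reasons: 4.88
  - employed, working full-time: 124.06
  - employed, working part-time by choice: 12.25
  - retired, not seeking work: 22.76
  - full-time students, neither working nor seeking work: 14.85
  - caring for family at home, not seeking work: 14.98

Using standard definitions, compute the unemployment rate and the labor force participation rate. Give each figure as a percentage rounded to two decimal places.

Unemployment rate ≈ 3.45%; labor force participation rate ≈ 72.92%.

Employed = 4.88 + 124.06 + 12.25 = 141.19 million (anyone who worked, including part-time for economic reasons, counts as employed).
Unemployed = 0.87 + 4.18 = 5.05 million (jobless and actively searching, or on temporary layoff).
Labor force = 141.19 + 5.05 = 146.24 million.
Not in labor force = 1.72 + 22.76 + 14.85 + 14.98 = 54.31 million (those not working and not actively searching are outside the labor force — including those who want a job but have given up searching).
Civilian working-age population = 146.24 + 54.31 = 200.55 million.
Unemployment rate = 5.05 / 146.24 = 3.45%.
Labor force participation rate = 146.24 / 200.55 = 72.92%.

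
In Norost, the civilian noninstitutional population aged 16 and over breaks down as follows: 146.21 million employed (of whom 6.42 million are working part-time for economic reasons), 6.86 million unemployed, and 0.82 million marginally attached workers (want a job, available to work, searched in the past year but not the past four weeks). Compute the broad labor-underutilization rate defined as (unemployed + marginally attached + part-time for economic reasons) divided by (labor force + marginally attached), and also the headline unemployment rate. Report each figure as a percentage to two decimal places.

Broad underutilization rate ≈ 9.16%; headline unemployment rate ≈ 4.48%.

Labor force = 146.21 + 6.86 = 153.07 million.
Numerator = 6.86 + 0.82 + 6.42 = 14.10 million.
Denominator = 153.07 + 0.82 = 153.89 million.
Broad rate = 14.10 / 153.89 = 9.16%.
Headline unemployment rate = 6.86 / 153.07 = 4.48%.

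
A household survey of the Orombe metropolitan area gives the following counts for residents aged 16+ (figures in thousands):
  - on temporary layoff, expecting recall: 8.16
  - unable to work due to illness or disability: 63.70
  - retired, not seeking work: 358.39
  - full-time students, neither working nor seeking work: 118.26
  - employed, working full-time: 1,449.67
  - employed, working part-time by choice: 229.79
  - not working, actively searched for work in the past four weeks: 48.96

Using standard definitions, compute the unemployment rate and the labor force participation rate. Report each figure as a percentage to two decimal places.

Employed = 1,449.67 + 229.79 = 1,679.46 thousand.
Unemployed = 8.16 + 48.96 = 57.12 thousand (jobless and actively searching, or on temporary layoff).
Labor force = 1,679.46 + 57.12 = 1,736.58 thousand.
Not in labor force = 63.70 + 358.39 + 118.26 = 540.35 thousand (those not working and not actively searching are outside the labor force).
Civilian working-age population = 1,736.58 + 540.35 = 2,276.93 thousand.
Unemployment rate = 57.12 / 1,736.58 = 3.29%.
Labor force participation rate = 1,736.58 / 2,276.93 = 76.27%.

Unemployment rate ≈ 3.29%; labor force participation rate ≈ 76.27%.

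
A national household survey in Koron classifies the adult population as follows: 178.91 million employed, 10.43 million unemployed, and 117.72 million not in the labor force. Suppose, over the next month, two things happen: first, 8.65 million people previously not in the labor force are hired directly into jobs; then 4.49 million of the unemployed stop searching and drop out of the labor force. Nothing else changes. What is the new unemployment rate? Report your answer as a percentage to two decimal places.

New unemployment rate ≈ 3.07%.

Initially, labor force = 178.91 + 10.43 = 189.34 million, so u = 10.43/189.34 = 5.51%.
After the first change, employed and labor force both rise by 8.65; unemployed unchanged → E = 187.56, U = 10.43, labor force = 197.99 million.
After the second change, unemployed and labor force both fall by 4.49 → E = 187.56, U = 5.94, labor force = 193.50 million.
New unemployment rate = 5.94 / 193.50 = 3.07%.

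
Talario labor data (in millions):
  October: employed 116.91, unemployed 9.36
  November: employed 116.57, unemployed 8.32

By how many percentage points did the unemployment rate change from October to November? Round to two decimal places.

The unemployment rate changed by −0.75 percentage points.

October: labor force = 116.91 + 9.36 = 126.27; u = 9.36/126.27 = 7.41%.
November: labor force = 116.57 + 8.32 = 124.89; u = 8.32/124.89 = 6.66%.
Change = 6.66% − 7.41% = −0.75 pp.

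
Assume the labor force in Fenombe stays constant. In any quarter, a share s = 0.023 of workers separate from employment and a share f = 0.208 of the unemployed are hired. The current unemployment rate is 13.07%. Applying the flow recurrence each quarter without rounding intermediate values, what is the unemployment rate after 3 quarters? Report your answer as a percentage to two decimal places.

Unemployment rate after three quarters ≈ 11.37%.

With a fixed labor force, u_{t+1} = u_t + s·(1−u_t) − f·u_t = u_t·(1−s−f) + s.
Here 1−s−f = 0.769 and s = 0.023.
u_1 = 0.130700 × 0.769 + 0.023 = 0.123508.
u_2 = 0.123508 × 0.769 + 0.023 = 0.117978.
u_3 = 0.117978 × 0.769 + 0.023 = 0.113725.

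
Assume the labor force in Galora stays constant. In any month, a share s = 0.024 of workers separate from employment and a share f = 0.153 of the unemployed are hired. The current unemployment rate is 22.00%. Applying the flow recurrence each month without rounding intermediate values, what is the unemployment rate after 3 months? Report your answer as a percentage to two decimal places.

With a fixed labor force, u_{t+1} = u_t + s·(1−u_t) − f·u_t = u_t·(1−s−f) + s.
Here 1−s−f = 0.823 and s = 0.024.
u_1 = 0.220000 × 0.823 + 0.024 = 0.205060.
u_2 = 0.205060 × 0.823 + 0.024 = 0.192764.
u_3 = 0.192764 × 0.823 + 0.024 = 0.182645.

Unemployment rate after three months ≈ 18.26%.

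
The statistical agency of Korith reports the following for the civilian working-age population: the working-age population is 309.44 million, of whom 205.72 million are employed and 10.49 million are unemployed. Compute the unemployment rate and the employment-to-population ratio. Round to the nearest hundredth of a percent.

Unemployment rate ≈ 4.85%; employment-population ratio ≈ 66.48%.

Labor force = employed + unemployed = 205.72 + 10.49 = 216.21 million.
Unemployment rate = 10.49 / 216.21 = 4.85%.
Employment-population ratio = 205.72 / 309.44 = 66.48%.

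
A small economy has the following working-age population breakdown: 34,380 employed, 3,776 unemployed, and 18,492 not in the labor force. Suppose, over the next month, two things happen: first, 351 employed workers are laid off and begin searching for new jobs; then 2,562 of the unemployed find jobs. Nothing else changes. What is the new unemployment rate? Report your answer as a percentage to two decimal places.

New unemployment rate ≈ 4.10%.

Initially, labor force = 34,380 + 3,776 = 38,156, so u = 3,776/38,156 = 9.90%.
After the first change, employed falls and unemployed rises by 351; labor force unchanged → E = 34,029, U = 4,127, labor force = 38,156.
After the second change, unemployed falls and employed rises by 2,562; labor force unchanged → E = 36,591, U = 1,565, labor force = 38,156.
New unemployment rate = 1,565 / 38,156 = 4.10%.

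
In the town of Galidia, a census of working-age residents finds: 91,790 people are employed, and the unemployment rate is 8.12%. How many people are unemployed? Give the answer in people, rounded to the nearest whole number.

About 8,112 are unemployed.

Let U be the number unemployed. The labor force is E + U, and U/(E+U) = 0.0812.
So U = 0.0812 × 91,790 / (1 − 0.0812) = 7453.35 / 0.9188 ≈ 8,112.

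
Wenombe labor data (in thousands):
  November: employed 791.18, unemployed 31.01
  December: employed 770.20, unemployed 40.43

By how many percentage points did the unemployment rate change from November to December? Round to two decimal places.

November: labor force = 791.18 + 31.01 = 822.19; u = 31.01/822.19 = 3.77%.
December: labor force = 770.20 + 40.43 = 810.63; u = 40.43/810.63 = 4.99%.
Change = 4.99% − 3.77% = +1.22 pp.

The unemployment rate changed by +1.22 percentage points.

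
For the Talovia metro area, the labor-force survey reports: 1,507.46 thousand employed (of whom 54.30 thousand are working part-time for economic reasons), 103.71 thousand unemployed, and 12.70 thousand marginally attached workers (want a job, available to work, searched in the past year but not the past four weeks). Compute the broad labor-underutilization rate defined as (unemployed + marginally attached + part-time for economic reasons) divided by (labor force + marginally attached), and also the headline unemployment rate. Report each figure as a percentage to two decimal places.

Broad underutilization rate ≈ 10.51%; headline unemployment rate ≈ 6.44%.

Labor force = 1,507.46 + 103.71 = 1,611.17 thousand.
Numerator = 103.71 + 12.70 + 54.30 = 170.71 thousand.
Denominator = 1,611.17 + 12.70 = 1,623.87 thousand.
Broad rate = 170.71 / 1,623.87 = 10.51%.
Headline unemployment rate = 103.71 / 1,611.17 = 6.44%.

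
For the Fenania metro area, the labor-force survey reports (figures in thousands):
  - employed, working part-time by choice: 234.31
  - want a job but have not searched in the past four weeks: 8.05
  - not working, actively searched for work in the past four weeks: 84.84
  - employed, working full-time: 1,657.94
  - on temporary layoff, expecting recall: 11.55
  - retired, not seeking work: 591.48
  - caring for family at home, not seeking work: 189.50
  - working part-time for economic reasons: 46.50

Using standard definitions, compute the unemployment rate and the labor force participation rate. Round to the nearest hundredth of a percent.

Employed = 234.31 + 1,657.94 + 46.50 = 1,938.75 thousand (anyone who worked, including part-time for economic reasons, counts as employed).
Unemployed = 84.84 + 11.55 = 96.39 thousand (jobless and actively searching, or on temporary layoff).
Labor force = 1,938.75 + 96.39 = 2,035.14 thousand.
Not in labor force = 8.05 + 591.48 + 189.50 = 789.03 thousand (those not working and not actively searching are outside the labor force — including those who want a job but have given up searching).
Civilian working-age population = 2,035.14 + 789.03 = 2,824.17 thousand.
Unemployment rate = 96.39 / 2,035.14 = 4.74%.
Labor force participation rate = 2,035.14 / 2,824.17 = 72.06%.

Unemployment rate ≈ 4.74%; labor force participation rate ≈ 72.06%.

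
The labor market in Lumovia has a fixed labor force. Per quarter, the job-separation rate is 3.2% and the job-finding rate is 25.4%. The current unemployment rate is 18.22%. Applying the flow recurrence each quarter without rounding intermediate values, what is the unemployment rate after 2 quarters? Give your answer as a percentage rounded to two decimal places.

With a fixed labor force, u_{t+1} = u_t + s·(1−u_t) − f·u_t = u_t·(1−s−f) + s.
Here 1−s−f = 0.714 and s = 0.032.
u_1 = 0.182200 × 0.714 + 0.032 = 0.162091.
u_2 = 0.162091 × 0.714 + 0.032 = 0.147733.

Unemployment rate after two quarters ≈ 14.77%.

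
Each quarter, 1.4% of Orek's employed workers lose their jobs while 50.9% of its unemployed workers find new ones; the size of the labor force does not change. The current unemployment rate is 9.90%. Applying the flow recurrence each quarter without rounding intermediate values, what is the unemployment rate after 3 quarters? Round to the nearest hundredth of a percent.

Unemployment rate after three quarters ≈ 3.46%.

With a fixed labor force, u_{t+1} = u_t + s·(1−u_t) − f·u_t = u_t·(1−s−f) + s.
Here 1−s−f = 0.477 and s = 0.014.
u_1 = 0.099000 × 0.477 + 0.014 = 0.061223.
u_2 = 0.061223 × 0.477 + 0.014 = 0.043203.
u_3 = 0.043203 × 0.477 + 0.014 = 0.034608.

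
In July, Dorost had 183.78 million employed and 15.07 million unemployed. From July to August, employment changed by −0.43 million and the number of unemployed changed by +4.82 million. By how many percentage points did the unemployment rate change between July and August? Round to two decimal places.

July: labor force = 183.78 + 15.07 = 198.85; u = 15.07/198.85 = 7.58%.
August: labor force = 183.35 + 19.89 = 203.24; u = 19.89/203.24 = 9.79%.
Change = 9.79% − 7.58% = +2.21 pp.

The unemployment rate changed by +2.21 percentage points.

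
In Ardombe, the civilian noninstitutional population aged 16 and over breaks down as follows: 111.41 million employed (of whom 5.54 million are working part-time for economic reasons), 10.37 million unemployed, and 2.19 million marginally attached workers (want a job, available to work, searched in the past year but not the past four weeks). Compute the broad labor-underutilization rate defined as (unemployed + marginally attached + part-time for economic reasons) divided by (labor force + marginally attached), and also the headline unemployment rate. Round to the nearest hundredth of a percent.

Labor force = 111.41 + 10.37 = 121.78 million.
Numerator = 10.37 + 2.19 + 5.54 = 18.10 million.
Denominator = 121.78 + 2.19 = 123.97 million.
Broad rate = 18.10 / 123.97 = 14.60%.
Headline unemployment rate = 10.37 / 121.78 = 8.52%.

Broad underutilization rate ≈ 14.60%; headline unemployment rate ≈ 8.52%.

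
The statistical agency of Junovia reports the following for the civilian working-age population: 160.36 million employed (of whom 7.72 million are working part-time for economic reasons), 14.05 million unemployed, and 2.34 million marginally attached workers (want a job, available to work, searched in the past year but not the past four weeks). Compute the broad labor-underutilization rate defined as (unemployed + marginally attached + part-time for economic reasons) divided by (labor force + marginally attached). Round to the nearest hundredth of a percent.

Labor force = 160.36 + 14.05 = 174.41 million.
Numerator = 14.05 + 2.34 + 7.72 = 24.11 million.
Denominator = 174.41 + 2.34 = 176.75 million.
Broad rate = 24.11 / 176.75 = 13.64%.

Broad underutilization rate ≈ 13.64%.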